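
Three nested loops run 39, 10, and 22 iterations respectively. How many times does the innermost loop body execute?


Loop 1 (outermost): 39 iterations
Loop 2 (middle): 10 iterations per outer
Loop 3 (innermost): 22 iterations per middle
Total = 39 * 10 * 22 = 8580


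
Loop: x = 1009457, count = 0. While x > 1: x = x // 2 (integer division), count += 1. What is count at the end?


The variable x halves each step:
x = 1009457 -> 504728 -> 252364 -> 126182 -> 63091 -> 31545 -> 15772 -> 7886 -> 3943 -> 1971 -> 985 -> 492 -> 246 -> 123 -> 61 -> 30 -> 15 -> 7 -> 3 -> 1
Number of halvings = floor(log2(1009457)) = 19


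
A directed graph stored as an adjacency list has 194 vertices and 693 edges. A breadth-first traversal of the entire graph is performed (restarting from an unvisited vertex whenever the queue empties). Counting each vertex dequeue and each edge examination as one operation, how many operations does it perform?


A full BFS traversal dequeues each vertex once and examines each edge once.
Vertex visits: 194
Edge visits: 693
V + E = 194 + 693 = 887


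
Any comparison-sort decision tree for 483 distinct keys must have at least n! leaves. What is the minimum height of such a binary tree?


A binary decision tree of height h has at most 2^h leaves and needs at least n! of them, so h >= ceil(log2(n!)).
483! is far too large to multiply out, so use Stirling's series:
  ln(n!) ~ n ln n - n + (1/2) ln(2 pi n) + 1/(12n)  (error below 1/(360 n^3), negligible here)
  ln(483) = 6.1800167
  n ln n = 483 * 6.1800167 = 2984.9481
  (1/2) ln(2 pi * 483) = (1/2) ln(3034.7785) = 4.0089
  1/(12*483) = 0.0002
  ln(483!) ~ 2984.9481 - 483 + 4.0089 + 0.0002 = 2505.9572
Convert to base 2: log2(483!) = 2505.9572 / ln 2 = 2505.9572 / 0.69314718 = 3615.3320
ceil(3615.3320) = 3616


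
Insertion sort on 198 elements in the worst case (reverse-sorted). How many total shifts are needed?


In the worst case (reverse-sorted), each element shifts past all previous:
  Element 1: 1 shifts
  Element 2: 2 shifts
  Element 3: 3 shifts
  Element 4: 4 shifts
  Element 5: 5 shifts
  ...
  Element 197: 197 shifts
Total = 1 + 2 + ... + 197
= 198*(198-1)/2 = 19503


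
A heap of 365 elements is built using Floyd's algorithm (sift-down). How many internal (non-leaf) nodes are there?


Leaf nodes occupy roughly half the array.
Sift-down is called for each internal node, starting from the last one.
Internal nodes = floor(n/2) = floor(365/2) = 182


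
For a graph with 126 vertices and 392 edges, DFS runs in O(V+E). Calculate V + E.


A full DFS traversal visits each vertex once and examines each edge once.
V = 126
E = 392
Sum = 126 + 392 = 518


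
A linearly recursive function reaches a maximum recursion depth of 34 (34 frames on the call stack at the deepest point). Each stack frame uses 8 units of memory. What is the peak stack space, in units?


Maximum recursion depth = 34 frames
Memory per frame = 8 units
Total stack space = depth * frame_size
= 34 * 8 = 272


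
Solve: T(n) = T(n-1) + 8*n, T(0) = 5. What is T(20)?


Expanding the recurrence:
T(20) = T(19) + 8*20
       = T(18) + 8*19 + 8*20
       ...
       = T(0) + 8*(1 + 2 + ... + 20)
       = 5 + 8 * 20*21/2
       = 5 + 8 * 210
       = 5 + 1680 = 1685


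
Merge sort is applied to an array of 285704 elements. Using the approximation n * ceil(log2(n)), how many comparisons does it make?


Merge sort divides the array into halves recursively.
Number of levels = ceil(log2(285704)) = 19
At each level, approximately n = 285704 comparisons are needed for merging.
Total comparisons ~ n * ceil(log2(n)) = 285704 * 19 = 5428376


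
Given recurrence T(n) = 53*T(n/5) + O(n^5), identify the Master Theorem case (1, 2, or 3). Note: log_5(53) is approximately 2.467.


Master Theorem parameters: a=53, b=5, c=5
log_b(a) = 2.467
Compare b^c with a: 5^5 = 3125 > 53, so c > log_b(a).
Comparing c=5 vs log_b(a)=2.467:
5 > 2.467 => Case 3
Result: T(n) = O(n^5)
Master Theorem case = 3


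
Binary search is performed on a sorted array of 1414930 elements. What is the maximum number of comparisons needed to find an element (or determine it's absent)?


Binary search halves the search space each comparison:
  Step 1: search space = 1414930 -> 707465
  Step 2: search space = 707465 -> 353732
  Step 3: search space = 353732 -> 176866
  Step 4: search space = 176866 -> 88433
  Step 5: search space = 88433 -> 44216
  Step 6: search space = 44216 -> 22108
  Step 7: search space = 22108 -> 11054
  Step 8: search space = 11054 -> 5527
  Step 9: search space = 5527 -> 2763
  Step 10: search space = 2763 -> 1381
  Step 11: search space = 1381 -> 690
  Step 12: search space = 690 -> 345
  Step 13: search space = 345 -> 172
  Step 14: search space = 172 -> 86
  Step 15: search space = 86 -> 43
  Step 16: search space = 43 -> 21
  Step 17: search space = 21 -> 10
  Step 18: search space = 10 -> 5
  Step 19: search space = 5 -> 2
  Step 20: search space = 2 -> 1
  Step 21: search space = 1 (final check)
Maximum comparisons = floor(log2(1414930)) + 1 = 20 + 1 = 21


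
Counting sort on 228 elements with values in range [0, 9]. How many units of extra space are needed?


Output array size: 228 (to store sorted result)
Count array size: 10 (one slot per possible value, range 0 to 9)
Total extra space = 228 + 10 = 238


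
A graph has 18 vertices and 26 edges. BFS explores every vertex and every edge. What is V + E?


A full BFS traversal dequeues each vertex once and examines each edge once.
Vertex visits: 18
Edge visits: 26
V + E = 18 + 26 = 44


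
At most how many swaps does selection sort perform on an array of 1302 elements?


Each of the 1301 passes places one element in its final position.
Pass 1: swap minimum into position 0
Pass 2: swap minimum of remaining into position 1
...
Pass 1301: last two elements, one swap
Maximum swaps = 1302 - 1 = 1301


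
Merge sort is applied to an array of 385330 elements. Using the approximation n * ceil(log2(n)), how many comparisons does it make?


Merge sort divides the array into halves recursively.
Number of levels = ceil(log2(385330)) = 19
At each level, approximately n = 385330 comparisons are needed for merging.
Total comparisons ~ n * ceil(log2(n)) = 385330 * 19 = 7321270


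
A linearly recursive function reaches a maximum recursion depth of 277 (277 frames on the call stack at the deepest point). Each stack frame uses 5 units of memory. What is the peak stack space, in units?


Maximum recursion depth = 277 frames
Memory per frame = 5 units
Total stack space = depth * frame_size
= 277 * 5 = 1385


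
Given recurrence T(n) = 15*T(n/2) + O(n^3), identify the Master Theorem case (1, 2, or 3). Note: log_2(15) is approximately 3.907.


Master Theorem parameters: a=15, b=2, c=3
log_b(a) = 3.907
Compare b^c with a: 2^3 = 8 < 15, so c < log_b(a).
Comparing c=3 vs log_b(a)=3.907:
3 < 3.907 => Case 1
Result: T(n) = O(n^(log_2 15)) ~ O(n^3.907)
Master Theorem case = 1


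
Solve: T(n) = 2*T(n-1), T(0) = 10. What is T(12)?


Unrolling:
T(12) = 2*T(11) = 2^2*T(10) = ... = 2^12*T(0)
= 2^12 * 10
= 4096 * 10 = 40960


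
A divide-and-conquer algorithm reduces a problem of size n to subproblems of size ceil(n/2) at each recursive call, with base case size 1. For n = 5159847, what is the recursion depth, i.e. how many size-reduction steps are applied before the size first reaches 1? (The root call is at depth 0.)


Each step divides the size by 2 (rounding up); after k steps the size is ceil(n/2^k), which equals 1 exactly when 2^k >= n.
So the depth is the smallest k with 2^k >= 5159847, i.e. ceil(log_2(5159847)).
2^22 = 4194304 < 5159847 <= 8388608 = 2^23
Recursion depth = 23


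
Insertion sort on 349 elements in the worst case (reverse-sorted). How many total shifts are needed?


In the worst case (reverse-sorted), each element shifts past all previous:
  Element 1: 1 shifts
  Element 2: 2 shifts
  Element 3: 3 shifts
  Element 4: 4 shifts
  Element 5: 5 shifts
  ...
  Element 348: 348 shifts
Total = 1 + 2 + ... + 348
= 349*(349-1)/2 = 60726


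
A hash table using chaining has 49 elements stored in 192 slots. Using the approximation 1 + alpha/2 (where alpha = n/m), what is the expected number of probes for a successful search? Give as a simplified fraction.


Load factor alpha = n/m = 49/192
Expected probes = 1 + alpha/2 = 1 + 49/(2*192)
= 1 + 49/384
= 384/384 + 49/384
= 433/384


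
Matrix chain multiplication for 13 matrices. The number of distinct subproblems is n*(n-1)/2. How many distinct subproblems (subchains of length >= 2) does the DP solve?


Subproblems are indexed by (i, j) where i < j.
Number of such pairs = n*(n-1)/2
= 13 * 12 / 2
= 78


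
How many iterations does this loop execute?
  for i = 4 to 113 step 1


The loop variable i takes values starting at 4 and increments by 1 each iteration.
Sequence: i = 4, 5, 6, 7, 8, 9, 10, 11, 12, ...
The upper bound 113 is inclusive, so the count is floor((last - first) / step) + 1:
floor((113 - 4) / 1) + 1 = floor(109/1) + 1 = 109 + 1 = 110


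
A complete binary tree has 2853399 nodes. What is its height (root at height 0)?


In a complete binary tree, level k holds nodes 2^k .. 2^(k+1)-1 (1-indexed).
Height = floor(log2(n)) = floor(log2(2853399)) = 21
Check: 2^21 = 2097152 <= 2853399 < 4194304 = 2^22


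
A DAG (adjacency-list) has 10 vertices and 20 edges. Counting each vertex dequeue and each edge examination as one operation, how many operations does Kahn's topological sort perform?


V = 10 (vertex processing)
E = 20 (edge processing)
V + E = 10 + 20 = 30


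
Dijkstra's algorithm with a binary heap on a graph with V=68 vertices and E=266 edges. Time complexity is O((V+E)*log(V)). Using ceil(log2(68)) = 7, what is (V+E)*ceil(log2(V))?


Dijkstra with a binary heap: each vertex is extracted once, each edge may relax once.
Each heap operation costs O(log V).
V + E = 68 + 266 = 334
ceil(log2(68)) = 7 (since 2^6 = 64 < 68 <= 128 = 2^7)
Total heap work = (V+E) * ceil(log2(V)) = 334 * 7 = 2338


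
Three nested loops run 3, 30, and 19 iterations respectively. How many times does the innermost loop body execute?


Loop 1 (outermost): 3 iterations
Loop 2 (middle): 30 iterations per outer
Loop 3 (innermost): 19 iterations per middle
Total = 3 * 30 * 19 = 1710


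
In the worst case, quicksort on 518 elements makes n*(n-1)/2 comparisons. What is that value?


Sum of comparisons per partition:
517 + 516 + ... + 1 + 0
= 518 * (518 - 1) / 2
= 518 * 517 / 2
= 133903


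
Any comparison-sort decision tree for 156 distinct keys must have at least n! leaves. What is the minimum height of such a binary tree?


A binary decision tree of height h has at most 2^h leaves and needs at least n! of them, so h >= ceil(log2(n!)).
156! is far too large to multiply out, so use Stirling's series:
  ln(n!) ~ n ln n - n + (1/2) ln(2 pi n) + 1/(12n)  (error below 1/(360 n^3), negligible here)
  ln(156) = 5.0498560
  n ln n = 156 * 5.0498560 = 787.7775
  (1/2) ln(2 pi * 156) = (1/2) ln(980.1769) = 3.4439
  1/(12*156) = 0.0005
  ln(156!) ~ 787.7775 - 156 + 3.4439 + 0.0005 = 635.2219
Convert to base 2: log2(156!) = 635.2219 / ln 2 = 635.2219 / 0.69314718 = 916.4315
ceil(916.4315) = 917


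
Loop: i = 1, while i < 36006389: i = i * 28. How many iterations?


i multiplies by 28 each step:
i = 1 -> 28 -> 784 -> 21952 -> 614656 -> 17210368 -> 481890304 (stop)
Iterations = ceil(log_28(36006389)) = 6


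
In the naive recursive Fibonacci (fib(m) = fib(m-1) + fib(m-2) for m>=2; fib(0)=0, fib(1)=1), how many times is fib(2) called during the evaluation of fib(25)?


Let N(m) = number of times fib(m) is called while evaluating fib(25).
N(25) = 1 (the initial call).
N(24) = 1 (only fib(25) calls it).
For 1 <= m <= 23: fib(m) is called by fib(m+1) and fib(m+2), so
  N(m) = N(m+1) + N(m+2).
fib(0) is called only by fib(2), so N(0) = N(2).
Walk down from m=25:
  N(25)=1, N(24)=1, N(23)=2, N(22)=3, N(21)=5, N(20)=8, N(19)=13, N(18)=21, N(17)=34, N(16)=55, N(15)=89, N(14)=144, N(13)=233, N(12)=377, N(11)=610, N(10)=987, N(9)=1597, N(8)=2584, N(7)=4181, N(6)=6765, N(5)=10946, N(4)=17711, N(3)=28657, N(2)=46368
N(2) = 46368


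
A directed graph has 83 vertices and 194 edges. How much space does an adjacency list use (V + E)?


Adjacency list: one list head per vertex + one entry per edge
Vertex heads: 83
Edge entries: 194
Total = 83 + 194 = 277


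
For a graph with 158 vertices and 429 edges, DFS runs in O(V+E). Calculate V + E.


A full DFS traversal visits each vertex once and examines each edge once.
V = 158
E = 429
Sum = 158 + 429 = 587


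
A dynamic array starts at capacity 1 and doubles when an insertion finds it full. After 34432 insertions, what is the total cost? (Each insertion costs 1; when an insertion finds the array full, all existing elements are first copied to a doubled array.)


Insertion cost: 34432 (one per element)
Resizes occur just before inserting elements 2, 3, 5, 9, ...
Elements copied at each resize: 1 + 2 + 4 + 8 + 16 + 32 + 64 + 128 + 256 + 512 + 1024 + 2048 + 4096 + 8192 + 16384 + 32768
Sum of copies = 65535 (geometric series: 2^k - 1)
Total = 34432 + 65535 = 99967


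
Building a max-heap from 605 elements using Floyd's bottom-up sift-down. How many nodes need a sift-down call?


In a heap of 605 elements (0-indexed array):
  Last element index: 604
  Parent of last element: floor((604 - 1) / 2) = 301
  Internal nodes: indices 0 to 301
  Count = floor(605/2) = 302


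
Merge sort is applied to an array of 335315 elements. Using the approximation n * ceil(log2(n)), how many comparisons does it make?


Merge sort divides the array into halves recursively.
Number of levels = ceil(log2(335315)) = 19
At each level, approximately n = 335315 comparisons are needed for merging.
Total comparisons ~ n * ceil(log2(n)) = 335315 * 19 = 6370985


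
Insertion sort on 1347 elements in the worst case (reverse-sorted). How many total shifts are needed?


In the worst case (reverse-sorted), each element shifts past all previous:
  Element 1: 1 shifts
  Element 2: 2 shifts
  Element 3: 3 shifts
  Element 4: 4 shifts
  Element 5: 5 shifts
  ...
  Element 1346: 1346 shifts
Total = 1 + 2 + ... + 1346
= 1347*(1347-1)/2 = 906531


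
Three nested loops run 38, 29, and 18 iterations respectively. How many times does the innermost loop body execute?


Loop 1 (outermost): 38 iterations
Loop 2 (middle): 29 iterations per outer
Loop 3 (innermost): 18 iterations per middle
Total = 38 * 29 * 18 = 19836


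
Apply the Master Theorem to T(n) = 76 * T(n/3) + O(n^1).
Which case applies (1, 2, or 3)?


The Master Theorem: T(n) = a*T(n/b) + O(n^c)
  a = 76, b = 3, c = 1
log_b(a) = log_3(76) ~ 3.942
Compare b^c with a: 3^1 = 3 < 76, so c < log_b(a).
Since c < log_b(a), Case 1 applies.
T(n) = O(n^(log_3 76)) ~ O(n^3.942)
Master Theorem case = 1


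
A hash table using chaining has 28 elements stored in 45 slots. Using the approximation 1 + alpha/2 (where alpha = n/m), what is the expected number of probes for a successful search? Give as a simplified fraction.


Load factor alpha = n/m = 28/45
Expected probes = 1 + alpha/2 = 1 + 28/(2*45)
= 1 + 28/90
= 90/90 + 28/90
= 118/90
Simplify: 59/45


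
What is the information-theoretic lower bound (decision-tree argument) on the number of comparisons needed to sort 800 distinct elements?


A binary decision tree of height h has at most 2^h leaves and needs at least n! of them, so h >= ceil(log2(n!)).
800! is far too large to multiply out, so use Stirling's series:
  ln(n!) ~ n ln n - n + (1/2) ln(2 pi n) + 1/(12n)  (error below 1/(360 n^3), negligible here)
  ln(800) = 6.6846117
  n ln n = 800 * 6.6846117 = 5347.6894
  (1/2) ln(2 pi * 800) = (1/2) ln(5026.5482) = 4.2612
  1/(12*800) = 0.0001
  ln(800!) ~ 5347.6894 - 800 + 4.2612 + 0.0001 = 4551.9507
Convert to base 2: log2(800!) = 4551.9507 / ln 2 = 4551.9507 / 0.69314718 = 6567.0767
ceil(6567.0767) = 6568


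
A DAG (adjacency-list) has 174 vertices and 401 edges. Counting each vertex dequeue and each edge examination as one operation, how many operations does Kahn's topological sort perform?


V = 174 (vertex processing)
E = 401 (edge processing)
V + E = 174 + 401 = 575


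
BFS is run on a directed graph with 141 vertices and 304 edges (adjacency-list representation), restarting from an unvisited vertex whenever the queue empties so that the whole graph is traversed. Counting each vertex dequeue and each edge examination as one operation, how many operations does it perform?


A full BFS traversal dequeues each vertex exactly once and examines each directed edge exactly once.
V = 141 (vertex processing cost)
E = 304 (edge examination cost)
Total operations proportional to V + E = 141 + 304 = 445


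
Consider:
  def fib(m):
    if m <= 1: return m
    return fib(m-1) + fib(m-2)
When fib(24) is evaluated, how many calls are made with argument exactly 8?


Let N(m) = number of times fib(m) is called while evaluating fib(24).
N(24) = 1 (the initial call).
N(23) = 1 (only fib(24) calls it).
For 1 <= m <= 22: fib(m) is called by fib(m+1) and fib(m+2), so
  N(m) = N(m+1) + N(m+2).
fib(0) is called only by fib(2), so N(0) = N(2).
Walk down from m=24:
  N(24)=1, N(23)=1, N(22)=2, N(21)=3, N(20)=5, N(19)=8, N(18)=13, N(17)=21, N(16)=34, N(15)=55, N(14)=89, N(13)=144, N(12)=233, N(11)=377, N(10)=610, N(9)=987, N(8)=1597
N(8) = 1597


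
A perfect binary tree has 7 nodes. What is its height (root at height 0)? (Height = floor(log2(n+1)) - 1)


For a perfect binary tree of height h: n = 2^(h+1) - 1, so h = log2(n+1) - 1.
  n + 1 = 8 = 2^3
  log2(8) = 3
  height = 3 - 1 = 2


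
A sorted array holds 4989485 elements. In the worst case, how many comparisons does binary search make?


Halving sequence: 4989485 -> 2494742 -> 1247371 -> 623685 -> 311842 -> 155921 -> 77960 -> 38980 -> 19490 -> 9745 -> 4872 -> 2436 -> 1218 -> 609 -> 304 -> 152 -> 76 -> 38 -> 19 -> 9 -> 4 -> 2 -> 1
Number of halvings = 22
Max comparisons = 22 + 1 = 23


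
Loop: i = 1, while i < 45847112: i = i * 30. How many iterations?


i multiplies by 30 each step:
i = 1 -> 30 -> 900 -> 27000 -> 810000 -> 24300000 -> 729000000 (stop)
Iterations = ceil(log_30(45847112)) = 6


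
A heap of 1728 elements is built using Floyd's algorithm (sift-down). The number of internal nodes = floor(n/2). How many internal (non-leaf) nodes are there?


Leaf nodes occupy roughly half the array.
Sift-down is called for each internal node, starting from the last one.
Internal nodes = floor(n/2) = floor(1728/2) = 864


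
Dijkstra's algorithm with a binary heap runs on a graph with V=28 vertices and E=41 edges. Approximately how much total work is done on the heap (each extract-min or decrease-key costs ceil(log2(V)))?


Dijkstra with a binary heap: each vertex is extracted once, each edge may relax once.
Each heap operation costs O(log V).
V + E = 28 + 41 = 69
ceil(log2(28)) = 5 (since 2^4 = 16 < 28 <= 32 = 2^5)
Total heap work = (V+E) * ceil(log2(V)) = 69 * 5 = 345


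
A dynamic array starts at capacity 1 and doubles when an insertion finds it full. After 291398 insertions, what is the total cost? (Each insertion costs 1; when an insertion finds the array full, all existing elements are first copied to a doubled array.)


Insertion cost: 291398 (one per element)
Resizes occur just before inserting elements 2, 3, 5, 9, ...
Elements copied at each resize: 1 + 2 + 4 + 8 + 16 + 32 + 64 + 128 + 256 + 512 + 1024 + 2048 + 4096 + 8192 + 16384 + 32768 + 65536 + 131072 + 262144
Sum of copies = 524287 (geometric series: 2^k - 1)
Total = 291398 + 524287 = 815685


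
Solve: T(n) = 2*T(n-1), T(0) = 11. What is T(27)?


Unrolling:
T(27) = 2*T(26) = 2^2*T(25) = ... = 2^27*T(0)
= 2^27 * 11
= 134217728 * 11 = 1476395008


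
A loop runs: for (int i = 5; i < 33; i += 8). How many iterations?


Loop starts at i = 5, increments by 8, stops when i >= 33.
Number of iterations = ceil((33 - 5) / 8)
= ceil(28 / 8)
= 4


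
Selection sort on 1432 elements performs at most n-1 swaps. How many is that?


Each of the 1431 passes places one element in its final position.
Pass 1: swap minimum into position 0
Pass 2: swap minimum of remaining into position 1
...
Pass 1431: last two elements, one swap
Maximum swaps = 1432 - 1 = 1431


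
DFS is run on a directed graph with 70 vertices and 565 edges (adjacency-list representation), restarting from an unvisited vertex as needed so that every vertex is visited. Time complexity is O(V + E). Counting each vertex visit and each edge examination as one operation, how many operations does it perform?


A full DFS traversal processes each vertex exactly once (push/pop on stack).
Each directed edge is examined once.
V = 70, E = 565
V + E = 635


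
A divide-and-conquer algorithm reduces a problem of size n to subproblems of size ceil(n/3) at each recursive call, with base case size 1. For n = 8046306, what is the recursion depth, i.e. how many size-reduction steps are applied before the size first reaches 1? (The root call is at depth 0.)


Each step divides the size by 3 (rounding up); after k steps the size is ceil(n/3^k), which equals 1 exactly when 3^k >= n.
So the depth is the smallest k with 3^k >= 8046306, i.e. ceil(log_3(8046306)).
3^14 = 4782969 < 8046306 <= 14348907 = 3^15
Recursion depth = 15


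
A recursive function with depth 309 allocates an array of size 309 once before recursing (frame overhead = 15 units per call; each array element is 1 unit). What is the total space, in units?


Array allocation: 309 units (allocated once)
Stack frames: 309 deep * 15 per frame = 4635 units
Total = 309 + 4635 = 4944


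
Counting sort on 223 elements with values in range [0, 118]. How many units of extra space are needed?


Output array size: 223 (to store sorted result)
Count array size: 119 (one slot per possible value, range 0 to 118)
Total extra space = 223 + 119 = 342


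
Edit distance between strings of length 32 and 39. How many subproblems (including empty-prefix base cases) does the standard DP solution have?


The table includes base cases (empty prefixes).
Rows: (m+1) = 33
Columns: (n+1) = 40
Total = 33 * 40 = 1320


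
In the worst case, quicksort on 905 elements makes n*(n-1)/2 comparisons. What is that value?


Sum of comparisons per partition:
904 + 903 + ... + 1 + 0
= 905 * (905 - 1) / 2
= 905 * 904 / 2
= 409060


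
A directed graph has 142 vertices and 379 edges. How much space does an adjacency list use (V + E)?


Adjacency list: one list head per vertex + one entry per edge
Vertex heads: 142
Edge entries: 379
Total = 142 + 379 = 521


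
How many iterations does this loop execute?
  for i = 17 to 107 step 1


The loop variable i takes values starting at 17 and increments by 1 each iteration.
Sequence: i = 17, 18, 19, 20, 21, 22, 23, 24, 25, ...
The upper bound 107 is inclusive, so the count is floor((last - first) / step) + 1:
floor((107 - 17) / 1) + 1 = floor(90/1) + 1 = 90 + 1 = 91


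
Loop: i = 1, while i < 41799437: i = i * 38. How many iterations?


i multiplies by 38 each step:
i = 1 -> 38 -> 1444 -> 54872 -> 2085136 -> 79235168 (stop)
Iterations = ceil(log_38(41799437)) = 5


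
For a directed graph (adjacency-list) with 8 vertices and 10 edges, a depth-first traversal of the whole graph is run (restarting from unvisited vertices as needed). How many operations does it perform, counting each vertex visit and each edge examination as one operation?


A full DFS traversal visits each vertex once and examines each edge once.
V = 8
E = 10
Sum = 8 + 10 = 18


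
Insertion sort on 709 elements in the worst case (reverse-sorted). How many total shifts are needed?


In the worst case (reverse-sorted), each element shifts past all previous:
  Element 1: 1 shifts
  Element 2: 2 shifts
  Element 3: 3 shifts
  Element 4: 4 shifts
  Element 5: 5 shifts
  ...
  Element 708: 708 shifts
Total = 1 + 2 + ... + 708
= 709*(709-1)/2 = 250986


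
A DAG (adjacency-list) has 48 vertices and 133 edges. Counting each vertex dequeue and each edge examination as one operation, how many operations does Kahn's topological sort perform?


V = 48 (vertex processing)
E = 133 (edge processing)
V + E = 48 + 133 = 181


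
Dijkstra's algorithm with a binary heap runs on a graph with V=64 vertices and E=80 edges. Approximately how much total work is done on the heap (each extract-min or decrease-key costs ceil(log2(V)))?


Dijkstra with a binary heap: each vertex is extracted once, each edge may relax once.
Each heap operation costs O(log V).
V + E = 64 + 80 = 144
ceil(log2(64)) = 6 (since 2^5 = 32 < 64 <= 64 = 2^6)
Total heap work = (V+E) * ceil(log2(V)) = 144 * 6 = 864


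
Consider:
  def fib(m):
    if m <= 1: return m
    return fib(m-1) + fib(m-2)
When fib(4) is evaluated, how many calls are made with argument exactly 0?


Let N(m) = number of times fib(m) is called while evaluating fib(4).
N(4) = 1 (the initial call).
N(3) = 1 (only fib(4) calls it).
For 1 <= m <= 2: fib(m) is called by fib(m+1) and fib(m+2), so
  N(m) = N(m+1) + N(m+2).
fib(0) is called only by fib(2), so N(0) = N(2).
Walk down from m=4:
  N(4)=1, N(3)=1, N(2)=2, N(1)=3, N(0)=N(2)=2
N(0) = 2


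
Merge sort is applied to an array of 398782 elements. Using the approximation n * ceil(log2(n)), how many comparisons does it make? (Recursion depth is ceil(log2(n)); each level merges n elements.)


Merge sort divides the array into halves recursively.
Number of levels = ceil(log2(398782)) = 19
At each level, approximately n = 398782 comparisons are needed for merging.
Total comparisons ~ n * ceil(log2(n)) = 398782 * 19 = 7576858


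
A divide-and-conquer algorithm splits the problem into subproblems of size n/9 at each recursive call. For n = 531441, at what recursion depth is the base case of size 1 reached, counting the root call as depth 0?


At each depth, the problem size is divided by 9:
  Depth 0: problem size = 531441
  Depth 1: problem size = 59049
  Depth 2: problem size = 6561
  Depth 3: problem size = 729
  Depth 4: problem size = 81
  Depth 5: problem size = 9
  Depth 6: problem size = 1 (base case)
The base case is reached at depth log_9(531441) = 6 (the tree has 7 levels counting depth 0, but the depth asked for is 6).
Recursion depth = 6


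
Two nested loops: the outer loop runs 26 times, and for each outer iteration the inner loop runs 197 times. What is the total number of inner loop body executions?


Outer loop: 26 iterations
Inner loop: 197 iterations per outer iteration
Total = 26 * 197 = 5122


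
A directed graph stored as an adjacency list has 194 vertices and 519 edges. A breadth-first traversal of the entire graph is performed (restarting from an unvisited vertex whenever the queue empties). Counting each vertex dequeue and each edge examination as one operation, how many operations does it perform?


A full BFS traversal dequeues each vertex once and examines each edge once.
Vertex visits: 194
Edge visits: 519
V + E = 194 + 519 = 713


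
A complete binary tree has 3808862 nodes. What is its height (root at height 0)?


In a complete binary tree, level k holds nodes 2^k .. 2^(k+1)-1 (1-indexed).
Height = floor(log2(n)) = floor(log2(3808862)) = 21
Check: 2^21 = 2097152 <= 3808862 < 4194304 = 2^22


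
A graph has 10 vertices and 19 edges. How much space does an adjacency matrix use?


Adjacency matrix: V x V grid of entries
Space = V^2 = 10^2 = 10 * 10 = 100


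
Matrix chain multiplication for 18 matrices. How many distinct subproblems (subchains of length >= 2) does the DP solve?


Subproblems are indexed by (i, j) where i < j.
Number of such pairs = n*(n-1)/2
= 18 * 17 / 2
= 153


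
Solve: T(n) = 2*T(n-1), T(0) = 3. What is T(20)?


Unrolling:
T(20) = 2*T(19) = 2^2*T(18) = ... = 2^20*T(0)
= 2^20 * 3
= 1048576 * 3 = 3145728


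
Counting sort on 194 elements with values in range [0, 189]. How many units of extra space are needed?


Output array size: 194 (to store sorted result)
Count array size: 190 (one slot per possible value, range 0 to 189)
Total extra space = 194 + 190 = 384


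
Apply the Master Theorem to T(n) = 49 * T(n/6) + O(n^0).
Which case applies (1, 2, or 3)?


The Master Theorem: T(n) = a*T(n/b) + O(n^c)
  a = 49, b = 6, c = 0
log_b(a) = log_6(49) ~ 2.172
Compare b^c with a: 6^0 = 1 < 49, so c < log_b(a).
Since c < log_b(a), Case 1 applies.
T(n) = O(n^(log_6 49)) ~ O(n^2.172)
Master Theorem case = 1


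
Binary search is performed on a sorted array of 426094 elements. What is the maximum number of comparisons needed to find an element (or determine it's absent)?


Binary search halves the search space each comparison:
  Step 1: search space = 426094 -> 213047
  Step 2: search space = 213047 -> 106523
  Step 3: search space = 106523 -> 53261
  Step 4: search space = 53261 -> 26630
  Step 5: search space = 26630 -> 13315
  Step 6: search space = 13315 -> 6657
  Step 7: search space = 6657 -> 3328
  Step 8: search space = 3328 -> 1664
  Step 9: search space = 1664 -> 832
  Step 10: search space = 832 -> 416
  Step 11: search space = 416 -> 208
  Step 12: search space = 208 -> 104
  Step 13: search space = 104 -> 52
  Step 14: search space = 52 -> 26
  Step 15: search space = 26 -> 13
  Step 16: search space = 13 -> 6
  Step 17: search space = 6 -> 3
  Step 18: search space = 3 -> 1
  Step 19: search space = 1 (final check)
Maximum comparisons = floor(log2(426094)) + 1 = 18 + 1 = 19


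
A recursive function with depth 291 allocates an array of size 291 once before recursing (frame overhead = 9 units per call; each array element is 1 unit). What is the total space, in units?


Array allocation: 291 units (allocated once)
Stack frames: 291 deep * 9 per frame = 2619 units
Total = 291 + 2619 = 2910


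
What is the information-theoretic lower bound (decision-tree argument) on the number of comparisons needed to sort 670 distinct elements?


A binary decision tree of height h has at most 2^h leaves and needs at least n! of them, so h >= ceil(log2(n!)).
670! is far too large to multiply out, so use Stirling's series:
  ln(n!) ~ n ln n - n + (1/2) ln(2 pi n) + 1/(12n)  (error below 1/(360 n^3), negligible here)
  ln(670) = 6.5072777
  n ln n = 670 * 6.5072777 = 4359.8761
  (1/2) ln(2 pi * 670) = (1/2) ln(4209.7342) = 4.1726
  1/(12*670) = 0.0001
  ln(670!) ~ 4359.8761 - 670 + 4.1726 + 0.0001 = 3694.0488
Convert to base 2: log2(670!) = 3694.0488 / ln 2 = 3694.0488 / 0.69314718 = 5329.3859
ceil(5329.3859) = 5330


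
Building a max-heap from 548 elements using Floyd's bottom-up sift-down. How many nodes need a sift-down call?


In a heap of 548 elements (0-indexed array):
  Last element index: 547
  Parent of last element: floor((547 - 1) / 2) = 273
  Internal nodes: indices 0 to 273
  Count = floor(548/2) = 274


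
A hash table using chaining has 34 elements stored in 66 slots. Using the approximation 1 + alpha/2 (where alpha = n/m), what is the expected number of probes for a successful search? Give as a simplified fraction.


Load factor alpha = n/m = 34/66
Expected probes = 1 + alpha/2 = 1 + 34/(2*66)
= 1 + 34/132
= 132/132 + 34/132
= 166/132
Simplify: 83/66


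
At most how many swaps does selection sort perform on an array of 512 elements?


Each of the 511 passes places one element in its final position.
Pass 1: swap minimum into position 0
Pass 2: swap minimum of remaining into position 1
...
Pass 511: last two elements, one swap
Maximum swaps = 512 - 1 = 511


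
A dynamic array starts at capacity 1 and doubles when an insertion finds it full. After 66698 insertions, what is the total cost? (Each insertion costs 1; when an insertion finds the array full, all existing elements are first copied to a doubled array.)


Insertion cost: 66698 (one per element)
Resizes occur just before inserting elements 2, 3, 5, 9, ...
Elements copied at each resize: 1 + 2 + 4 + 8 + 16 + 32 + 64 + 128 + 256 + 512 + 1024 + 2048 + 4096 + 8192 + 16384 + 32768 + 65536
Sum of copies = 131071 (geometric series: 2^k - 1)
Total = 66698 + 131071 = 197769


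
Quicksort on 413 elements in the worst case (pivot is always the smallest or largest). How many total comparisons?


In the worst case, each partition step picks the worst pivot:
  Partition 1: 412 comparisons (n-1 elements to compare)
  Partition 2: 411 comparisons
  Partition 3: 410 comparisons
  Partition 4: 409 comparisons
  Partition 5: 408 comparisons
  ...
  Last partition: 0 comparisons
Total = (n-1) + (n-2) + ... + 1 + 0 = n*(n-1)/2
= 413*412/2 = 85078


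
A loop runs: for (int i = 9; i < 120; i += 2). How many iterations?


Loop starts at i = 9, increments by 2, stops when i >= 120.
Number of iterations = ceil((120 - 9) / 2)
= ceil(111 / 2)
= 56


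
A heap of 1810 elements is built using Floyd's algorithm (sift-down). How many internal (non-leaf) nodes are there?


Leaf nodes occupy roughly half the array.
Sift-down is called for each internal node, starting from the last one.
Internal nodes = floor(n/2) = floor(1810/2) = 905


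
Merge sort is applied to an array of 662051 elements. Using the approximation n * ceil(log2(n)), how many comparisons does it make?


Merge sort divides the array into halves recursively.
Number of levels = ceil(log2(662051)) = 20
At each level, approximately n = 662051 comparisons are needed for merging.
Total comparisons ~ n * ceil(log2(n)) = 662051 * 20 = 13241020


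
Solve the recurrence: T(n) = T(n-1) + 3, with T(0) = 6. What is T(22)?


Unrolling the recurrence:
T(22) = T(21) + 3
       = T(20) + 3 + 3
       = T(19) + 3*3
       ...
       = T(0) + 3*22
       = 6 + 66 = 72


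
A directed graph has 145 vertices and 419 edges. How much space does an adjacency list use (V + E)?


Adjacency list: one list head per vertex + one entry per edge
Vertex heads: 145
Edge entries: 419
Total = 145 + 419 = 564


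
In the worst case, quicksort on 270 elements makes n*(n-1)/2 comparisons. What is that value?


Sum of comparisons per partition:
269 + 268 + ... + 1 + 0
= 270 * (270 - 1) / 2
= 270 * 269 / 2
= 36315


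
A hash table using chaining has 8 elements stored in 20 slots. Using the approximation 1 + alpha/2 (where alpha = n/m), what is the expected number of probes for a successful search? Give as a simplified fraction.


Load factor alpha = n/m = 8/20
Expected probes = 1 + alpha/2 = 1 + 8/(2*20)
= 1 + 8/40
= 40/40 + 8/40
= 48/40
Simplify: 6/5


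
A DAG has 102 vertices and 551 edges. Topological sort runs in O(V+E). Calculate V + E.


V = 102 (vertex processing)
E = 551 (edge processing)
V + E = 102 + 551 = 653


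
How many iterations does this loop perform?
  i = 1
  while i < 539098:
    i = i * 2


The loop variable doubles each iteration:
i = 1 -> 2 -> 4 -> 8 -> 16 -> 32 -> 64 -> 128 -> 256 -> 512 -> 1024 -> 2048 -> 4096 -> 8192 -> 16384 -> 32768 -> 65536 -> 131072 -> 262144 -> 524288 -> 1048576 (stop, 1048576 >= 539098)
Number of doublings = ceil(log2(539098)) = 20


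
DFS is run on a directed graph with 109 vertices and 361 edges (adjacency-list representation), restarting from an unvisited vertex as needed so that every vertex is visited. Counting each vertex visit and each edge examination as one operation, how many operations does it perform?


A full DFS traversal processes each vertex exactly once (push/pop on stack).
Each directed edge is examined once.
V = 109, E = 361
V + E = 470


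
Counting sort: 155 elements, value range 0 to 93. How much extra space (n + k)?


n = 155 (output array)
k = 94 (count array for 94 distinct values)
Extra space = 155 + 94 = 249


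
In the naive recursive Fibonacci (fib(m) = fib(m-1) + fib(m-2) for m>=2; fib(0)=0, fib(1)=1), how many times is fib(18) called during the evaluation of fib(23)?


Let N(m) = number of times fib(m) is called while evaluating fib(23).
N(23) = 1 (the initial call).
N(22) = 1 (only fib(23) calls it).
For 1 <= m <= 21: fib(m) is called by fib(m+1) and fib(m+2), so
  N(m) = N(m+1) + N(m+2).
fib(0) is called only by fib(2), so N(0) = N(2).
Walk down from m=23:
  N(23)=1, N(22)=1, N(21)=2, N(20)=3, N(19)=5, N(18)=8
N(18) = 8


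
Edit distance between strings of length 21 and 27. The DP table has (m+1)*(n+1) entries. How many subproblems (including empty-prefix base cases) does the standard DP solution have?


The table includes base cases (empty prefixes).
Rows: (m+1) = 22
Columns: (n+1) = 28
Total = 22 * 28 = 616


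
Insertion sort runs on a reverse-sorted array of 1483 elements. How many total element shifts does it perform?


Sum of shifts = 1 + 2 + 3 + ... + 1482
= 1483 * 1482 / 2
= 2197806 / 2
= 1098903


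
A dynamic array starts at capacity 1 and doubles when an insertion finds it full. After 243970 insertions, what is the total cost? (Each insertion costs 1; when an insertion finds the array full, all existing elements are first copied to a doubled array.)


Insertion cost: 243970 (one per element)
Resizes occur just before inserting elements 2, 3, 5, 9, ...
Elements copied at each resize: 1 + 2 + 4 + 8 + 16 + 32 + 64 + 128 + 256 + 512 + 1024 + 2048 + 4096 + 8192 + 16384 + 32768 + 65536 + 131072
Sum of copies = 262143 (geometric series: 2^k - 1)
Total = 243970 + 262143 = 506113


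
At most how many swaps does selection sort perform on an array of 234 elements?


Each of the 233 passes places one element in its final position.
Pass 1: swap minimum into position 0
Pass 2: swap minimum of remaining into position 1
...
Pass 233: last two elements, one swap
Maximum swaps = 234 - 1 = 233


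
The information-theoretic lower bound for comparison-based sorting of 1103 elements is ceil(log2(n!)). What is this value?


A binary decision tree of height h has at most 2^h leaves and needs at least n! of them, so h >= ceil(log2(n!)).
1103! is far too large to multiply out, so use Stirling's series:
  ln(n!) ~ n ln n - n + (1/2) ln(2 pi n) + 1/(12n)  (error below 1/(360 n^3), negligible here)
  ln(1103) = 7.0057890
  n ln n = 1103 * 7.0057890 = 7727.3853
  (1/2) ln(2 pi * 1103) = (1/2) ln(6930.3534) = 4.4218
  1/(12*1103) = 0.0001
  ln(1103!) ~ 7727.3853 - 1103 + 4.4218 + 0.0001 = 6628.8072
Convert to base 2: log2(1103!) = 6628.8072 / ln 2 = 6628.8072 / 0.69314718 = 9563.3473
ceil(9563.3473) = 9564


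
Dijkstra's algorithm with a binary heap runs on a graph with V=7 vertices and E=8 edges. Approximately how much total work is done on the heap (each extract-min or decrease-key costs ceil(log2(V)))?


Dijkstra with a binary heap: each vertex is extracted once, each edge may relax once.
Each heap operation costs O(log V).
V + E = 7 + 8 = 15
ceil(log2(7)) = 3 (since 2^2 = 4 < 7 <= 8 = 2^3)
Total heap work = (V+E) * ceil(log2(V)) = 15 * 3 = 45


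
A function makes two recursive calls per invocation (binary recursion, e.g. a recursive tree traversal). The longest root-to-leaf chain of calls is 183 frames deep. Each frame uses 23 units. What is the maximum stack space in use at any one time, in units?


Binary recursion: the two calls run one after the other, so only one root-to-leaf chain of frames is on the stack at a time.
Maximum depth (longest chain) = 183 frames
Each frame = 23 units
Max stack space = 183 * 23 = 4209


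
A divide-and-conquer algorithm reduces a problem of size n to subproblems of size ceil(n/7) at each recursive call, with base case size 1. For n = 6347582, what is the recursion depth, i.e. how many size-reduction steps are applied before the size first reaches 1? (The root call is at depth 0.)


Each step divides the size by 7 (rounding up); after k steps the size is ceil(n/7^k), which equals 1 exactly when 7^k >= n.
So the depth is the smallest k with 7^k >= 6347582, i.e. ceil(log_7(6347582)).
7^8 = 5764801 < 6347582 <= 40353607 = 7^9
Recursion depth = 9


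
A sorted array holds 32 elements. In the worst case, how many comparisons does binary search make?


Halving sequence: 32 -> 16 -> 8 -> 4 -> 2 -> 1
Number of halvings = 5
Max comparisons = 5 + 1 = 6
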